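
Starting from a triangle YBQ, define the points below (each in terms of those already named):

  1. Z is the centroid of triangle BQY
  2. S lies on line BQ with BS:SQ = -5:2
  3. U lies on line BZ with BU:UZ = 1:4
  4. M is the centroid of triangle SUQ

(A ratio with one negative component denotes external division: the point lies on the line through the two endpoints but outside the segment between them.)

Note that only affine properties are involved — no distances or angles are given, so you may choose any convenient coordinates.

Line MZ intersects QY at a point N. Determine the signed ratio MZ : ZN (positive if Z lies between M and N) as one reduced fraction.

MZ:ZN = -4/5

Work in coordinates with Y = (0, 0), B = (1, 0), Q = (0, 1).
1. Z is the centroid of triangle BQY ⇒ Z = (1/3, 1/3)
2. S lies on line BQ with BS:SQ = -5:2 ⇒ S = (-2/3, 5/3)
3. U lies on line BZ with BU:UZ = 1:4 ⇒ U = (13/15, 1/15)
4. M is the centroid of triangle SUQ ⇒ M = (1/15, 41/45)
line MZ meets QY at N = (0, 19/18)
Z = M + t·(N−M) with t = -4, so MZ:ZN = -4:5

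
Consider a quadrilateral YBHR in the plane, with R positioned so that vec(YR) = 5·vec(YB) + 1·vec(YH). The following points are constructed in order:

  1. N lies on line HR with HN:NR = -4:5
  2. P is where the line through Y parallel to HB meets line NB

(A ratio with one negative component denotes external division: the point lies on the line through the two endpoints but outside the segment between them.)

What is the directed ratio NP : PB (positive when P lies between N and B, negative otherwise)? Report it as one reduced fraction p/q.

NP:PB = 19

Assign Y = (0, 0), B = (1, 0), H = (0, 1), R = (5, 1) — the answer is frame-independent, so this choice is without loss of generality.
1. N lies on line HR with HN:NR = -4:5 ⇒ N = (-20, 1)
2. P is where the line through Y parallel to HB meets line NB ⇒ P = (-1/20, 1/20)
P = N + t·(B−N) with t = 19/20, so NP:PB = t:(1−t) = 19/20:1/20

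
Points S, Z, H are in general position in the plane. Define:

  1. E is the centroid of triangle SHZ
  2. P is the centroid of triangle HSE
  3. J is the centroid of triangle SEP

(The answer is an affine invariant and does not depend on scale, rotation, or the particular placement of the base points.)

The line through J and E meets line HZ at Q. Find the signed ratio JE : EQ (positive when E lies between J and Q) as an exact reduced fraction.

Choose coordinates S = (0, 0), Z = (1, 0), H = (0, 1).
1. E is the centroid of triangle SHZ ⇒ E = (1/3, 1/3)
2. P is the centroid of triangle HSE ⇒ P = (1/9, 4/9)
3. J is the centroid of triangle SEP ⇒ J = (4/27, 7/27)
line JE meets HZ at Q = (4/7, 3/7)
E = J + t·(Q−J) with t = 7/16, so JE:EQ = 7/16:9/16

JE:EQ = 7/9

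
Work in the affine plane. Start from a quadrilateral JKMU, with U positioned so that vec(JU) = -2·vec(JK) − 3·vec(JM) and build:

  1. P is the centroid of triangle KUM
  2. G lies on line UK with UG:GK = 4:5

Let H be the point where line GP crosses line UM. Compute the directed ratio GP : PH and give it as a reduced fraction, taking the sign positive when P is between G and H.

Assign J = (0, 0), K = (1, 0), M = (0, 1), U = (-2, -3) — the answer is frame-independent, so this choice is without loss of generality.
1. P is the centroid of triangle KUM ⇒ P = (-1/3, -2/3)
2. G lies on line UK with UG:GK = 4:5 ⇒ G = (-2/3, -5/3)
line GP meets UM at H = (2/3, 7/3)
P = G + t·(H−G) with t = 1/4, so GP:PH = 1/4:3/4

GP:PH = 1/3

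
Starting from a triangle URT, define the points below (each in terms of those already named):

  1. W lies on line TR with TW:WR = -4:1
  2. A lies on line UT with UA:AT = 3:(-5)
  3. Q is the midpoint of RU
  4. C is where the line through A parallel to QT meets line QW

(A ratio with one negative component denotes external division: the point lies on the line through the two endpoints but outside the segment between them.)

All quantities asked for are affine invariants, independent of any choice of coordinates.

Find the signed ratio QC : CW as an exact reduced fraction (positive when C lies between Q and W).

QC:CW = -15/23

Choose coordinates U = (0, 0), R = (1, 0), T = (0, 1).
1. W lies on line TR with TW:WR = -4:1 ⇒ W = (4/3, -1/3)
2. A lies on line UT with UA:AT = 3:(-5) ⇒ A = (0, -3/2)
3. Q is the midpoint of RU ⇒ Q = (1/2, 0)
4. C is where the line through A parallel to QT meets line QW ⇒ C = (-17/16, 5/8)
C = Q + t·(W−Q) with t = -15/8, so QC:CW = t:(1−t) = -15/8:23/8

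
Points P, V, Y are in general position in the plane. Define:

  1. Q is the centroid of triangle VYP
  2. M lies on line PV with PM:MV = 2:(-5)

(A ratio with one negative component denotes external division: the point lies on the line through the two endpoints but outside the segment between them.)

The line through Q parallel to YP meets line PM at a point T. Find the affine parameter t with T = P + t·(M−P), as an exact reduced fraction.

Choose coordinates P = (0, 0), V = (1, 0), Y = (0, 1).
1. Q is the centroid of triangle VYP ⇒ Q = (1/3, 1/3)
2. M lies on line PV with PM:MV = 2:(-5) ⇒ M = (-2/3, 0)
through Q parallel to YP: direction (0, -1); meets PM at T = (1/3, 0)
T = P + t·(M−P) with t = -1/2

t = -1/2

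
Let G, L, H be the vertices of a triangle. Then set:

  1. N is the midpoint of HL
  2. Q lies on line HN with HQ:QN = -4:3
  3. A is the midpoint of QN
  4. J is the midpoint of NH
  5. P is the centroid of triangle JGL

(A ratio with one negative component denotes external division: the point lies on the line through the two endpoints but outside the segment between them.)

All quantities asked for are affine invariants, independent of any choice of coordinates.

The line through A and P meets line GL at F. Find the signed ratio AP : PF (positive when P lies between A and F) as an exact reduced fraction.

Set G = (0, 0), L = (1, 0), H = (0, 1); any affine frame gives the same invariant.
1. N is the midpoint of HL ⇒ N = (1/2, 1/2)
2. Q lies on line HN with HQ:QN = -4:3 ⇒ Q = (2, -1)
3. A is the midpoint of QN ⇒ A = (5/4, -1/4)
4. J is the midpoint of NH ⇒ J = (1/4, 3/4)
5. P is the centroid of triangle JGL ⇒ P = (5/12, 1/4)
line AP meets GL at F = (5/6, 0)
P = A + t·(F−A) with t = 2, so AP:PF = 2:-1

AP:PF = -2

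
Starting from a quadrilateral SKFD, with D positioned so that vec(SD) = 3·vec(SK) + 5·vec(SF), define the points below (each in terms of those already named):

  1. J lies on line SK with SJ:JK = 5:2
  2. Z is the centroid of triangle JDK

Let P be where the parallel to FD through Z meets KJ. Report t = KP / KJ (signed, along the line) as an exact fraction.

t = 19/8

Assign S = (0, 0), K = (1, 0), F = (0, 1), D = (3, 5) — the answer is frame-independent, so this choice is without loss of generality.
1. J lies on line SK with SJ:JK = 5:2 ⇒ J = (5/7, 0)
2. Z is the centroid of triangle JDK ⇒ Z = (11/7, 5/3)
through Z parallel to FD: direction (3, 4); meets KJ at P = (9/28, 0)
P = K + t·(J−K) with t = 19/8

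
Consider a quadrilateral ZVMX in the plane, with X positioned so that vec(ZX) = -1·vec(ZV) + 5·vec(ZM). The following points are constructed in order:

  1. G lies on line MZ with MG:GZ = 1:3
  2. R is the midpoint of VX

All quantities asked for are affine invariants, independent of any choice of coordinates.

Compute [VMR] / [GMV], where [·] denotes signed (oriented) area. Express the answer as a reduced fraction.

[VMR]:[GMV] = 6

Choose coordinates Z = (0, 0), V = (1, 0), M = (0, 1), X = (-1, 5).
1. G lies on line MZ with MG:GZ = 1:3 ⇒ G = (0, 3/4)
2. R is the midpoint of VX ⇒ R = (0, 5/2)
2·[VMR] = -3/2, 2·[GMV] = -1/4
[VMR]:[GMV] = -3/2:-1/4 = 6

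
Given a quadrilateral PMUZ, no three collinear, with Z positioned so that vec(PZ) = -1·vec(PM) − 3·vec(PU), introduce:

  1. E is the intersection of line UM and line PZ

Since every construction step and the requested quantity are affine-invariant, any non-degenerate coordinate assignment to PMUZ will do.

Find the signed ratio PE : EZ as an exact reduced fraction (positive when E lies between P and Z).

Set P = (0, 0), M = (1, 0), U = (0, 1), Z = (-1, -3); any affine frame gives the same invariant.
1. E is the intersection of line UM and line PZ ⇒ E = (1/4, 3/4)
E = P + t·(Z−P) with t = -1/4, so PE:EZ = t:(1−t) = -1/4:5/4

PE:EZ = -1/5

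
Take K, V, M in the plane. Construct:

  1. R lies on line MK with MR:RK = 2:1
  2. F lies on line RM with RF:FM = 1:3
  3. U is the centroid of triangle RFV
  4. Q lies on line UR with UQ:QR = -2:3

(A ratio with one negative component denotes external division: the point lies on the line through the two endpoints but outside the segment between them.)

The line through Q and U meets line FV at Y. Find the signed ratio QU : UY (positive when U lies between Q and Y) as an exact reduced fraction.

Assign K = (0, 0), V = (1, 0), M = (0, 1) — the answer is frame-independent, so this choice is without loss of generality.
1. R lies on line MK with MR:RK = 2:1 ⇒ R = (0, 1/3)
2. F lies on line RM with RF:FM = 1:3 ⇒ F = (0, 1/2)
3. U is the centroid of triangle RFV ⇒ U = (1/3, 5/18)
4. Q lies on line UR with UQ:QR = -2:3 ⇒ Q = (1, 1/6)
line QU meets FV at Y = (1/2, 1/4)
U = Q + t·(Y−Q) with t = 4/3, so QU:UY = 4/3:-1/3

QU:UY = -4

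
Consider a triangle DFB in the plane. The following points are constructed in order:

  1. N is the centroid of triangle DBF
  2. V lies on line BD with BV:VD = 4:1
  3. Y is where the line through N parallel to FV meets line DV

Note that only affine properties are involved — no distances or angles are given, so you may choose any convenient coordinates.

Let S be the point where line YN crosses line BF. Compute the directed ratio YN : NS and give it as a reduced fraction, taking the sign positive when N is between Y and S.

YN:NS = 4/5

Choose coordinates D = (0, 0), F = (1, 0), B = (0, 1).
1. N is the centroid of triangle DBF ⇒ N = (1/3, 1/3)
2. V lies on line BD with BV:VD = 4:1 ⇒ V = (0, 1/5)
3. Y is where the line through N parallel to FV meets line DV ⇒ Y = (0, 2/5)
line YN meets BF at S = (3/4, 1/4)
N = Y + t·(S−Y) with t = 4/9, so YN:NS = 4/9:5/9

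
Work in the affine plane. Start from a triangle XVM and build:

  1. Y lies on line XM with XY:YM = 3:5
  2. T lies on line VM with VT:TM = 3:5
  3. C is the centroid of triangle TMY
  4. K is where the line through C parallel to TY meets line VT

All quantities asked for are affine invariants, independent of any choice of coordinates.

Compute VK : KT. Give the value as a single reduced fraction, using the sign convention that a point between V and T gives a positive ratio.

Set X = (0, 0), V = (1, 0), M = (0, 1); any affine frame gives the same invariant.
1. Y lies on line XM with XY:YM = 3:5 ⇒ Y = (0, 3/8)
2. T lies on line VM with VT:TM = 3:5 ⇒ T = (5/8, 3/8)
3. C is the centroid of triangle TMY ⇒ C = (5/24, 7/12)
4. K is where the line through C parallel to TY meets line VT ⇒ K = (5/12, 7/12)
K = V + t·(T−V) with t = 14/9, so VK:KT = t:(1−t) = 14/9:-5/9

VK:KT = -14/5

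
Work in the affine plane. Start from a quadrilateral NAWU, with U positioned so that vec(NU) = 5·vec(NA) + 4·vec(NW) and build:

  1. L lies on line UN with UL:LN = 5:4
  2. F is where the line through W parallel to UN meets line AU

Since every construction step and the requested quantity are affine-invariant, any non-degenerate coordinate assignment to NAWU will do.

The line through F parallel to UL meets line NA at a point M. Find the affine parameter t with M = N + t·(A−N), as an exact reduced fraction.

Set N = (0, 0), A = (1, 0), W = (0, 1), U = (5, 4); any affine frame gives the same invariant.
1. L lies on line UN with UL:LN = 5:4 ⇒ L = (20/9, 16/9)
2. F is where the line through W parallel to UN meets line AU ⇒ F = (10, 9)
through F parallel to UL: direction (-25/9, -20/9); meets NA at M = (-5/4, 0)
M = N + t·(A−N) with t = -5/4

t = -5/4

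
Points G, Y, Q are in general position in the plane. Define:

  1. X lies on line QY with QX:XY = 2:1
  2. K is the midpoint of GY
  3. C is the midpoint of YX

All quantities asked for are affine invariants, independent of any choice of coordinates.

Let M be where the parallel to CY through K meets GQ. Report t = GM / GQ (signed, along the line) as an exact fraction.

t = 1/2

Assign G = (0, 0), Y = (1, 0), Q = (0, 1) — the answer is frame-independent, so this choice is without loss of generality.
1. X lies on line QY with QX:XY = 2:1 ⇒ X = (2/3, 1/3)
2. K is the midpoint of GY ⇒ K = (1/2, 0)
3. C is the midpoint of YX ⇒ C = (5/6, 1/6)
through K parallel to CY: direction (1/6, -1/6); meets GQ at M = (0, 1/2)
M = G + t·(Q−G) with t = 1/2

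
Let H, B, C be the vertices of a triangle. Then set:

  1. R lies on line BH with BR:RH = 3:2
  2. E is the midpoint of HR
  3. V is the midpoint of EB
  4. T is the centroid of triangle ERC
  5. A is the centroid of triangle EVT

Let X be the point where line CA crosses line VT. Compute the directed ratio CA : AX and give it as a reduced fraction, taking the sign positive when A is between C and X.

Assign H = (0, 0), B = (1, 0), C = (0, 1) — the answer is frame-independent, so this choice is without loss of generality.
1. R lies on line BH with BR:RH = 3:2 ⇒ R = (2/5, 0)
2. E is the midpoint of HR ⇒ E = (1/5, 0)
3. V is the midpoint of EB ⇒ V = (3/5, 0)
4. T is the centroid of triangle ERC ⇒ T = (1/5, 1/3)
5. A is the centroid of triangle EVT ⇒ A = (1/3, 1/9)
line CA meets VT at X = (3/11, 3/11)
A = C + t·(X−C) with t = 11/9, so CA:AX = 11/9:-2/9

CA:AX = -11/2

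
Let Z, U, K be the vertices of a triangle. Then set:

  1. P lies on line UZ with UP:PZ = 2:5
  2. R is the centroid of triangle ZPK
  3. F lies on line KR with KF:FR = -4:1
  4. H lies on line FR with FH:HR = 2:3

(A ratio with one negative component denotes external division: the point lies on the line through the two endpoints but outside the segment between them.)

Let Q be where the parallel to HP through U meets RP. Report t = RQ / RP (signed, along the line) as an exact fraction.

t = -1/5

Work in coordinates with Z = (0, 0), U = (1, 0), K = (0, 1).
1. P lies on line UZ with UP:PZ = 2:5 ⇒ P = (5/7, 0)
2. R is the centroid of triangle ZPK ⇒ R = (5/21, 1/3)
3. F lies on line KR with KF:FR = -4:1 ⇒ F = (20/63, 1/9)
4. H lies on line FR with FH:HR = 2:3 ⇒ H = (2/7, 1/5)
through U parallel to HP: direction (3/7, -1/5); meets RP at Q = (1/7, 2/5)
Q = R + t·(P−R) with t = -1/5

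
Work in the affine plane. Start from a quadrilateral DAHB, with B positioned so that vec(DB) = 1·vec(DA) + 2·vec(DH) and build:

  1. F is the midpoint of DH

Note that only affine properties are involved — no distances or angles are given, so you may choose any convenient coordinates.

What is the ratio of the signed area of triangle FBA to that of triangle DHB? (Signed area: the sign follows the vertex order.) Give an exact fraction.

[FBA]:[DHB] = 2

Work in coordinates with D = (0, 0), A = (1, 0), H = (0, 1), B = (1, 2).
1. F is the midpoint of DH ⇒ F = (0, 1/2)
2·[FBA] = -2, 2·[DHB] = -1
[FBA]:[DHB] = -2:-1 = 2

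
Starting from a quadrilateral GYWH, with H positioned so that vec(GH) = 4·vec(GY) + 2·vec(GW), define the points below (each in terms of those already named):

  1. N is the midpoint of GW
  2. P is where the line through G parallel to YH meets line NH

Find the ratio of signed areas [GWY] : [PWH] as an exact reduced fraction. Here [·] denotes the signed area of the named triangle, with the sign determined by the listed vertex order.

Work in coordinates with G = (0, 0), Y = (1, 0), W = (0, 1), H = (4, 2).
1. N is the midpoint of GW ⇒ N = (0, 1/2)
2. P is where the line through G parallel to YH meets line NH ⇒ P = (12/7, 8/7)
2·[GWY] = -1, 2·[PWH] = -8/7
[GWY]:[PWH] = -1:-8/7 = 7/8

[GWY]:[PWH] = 7/8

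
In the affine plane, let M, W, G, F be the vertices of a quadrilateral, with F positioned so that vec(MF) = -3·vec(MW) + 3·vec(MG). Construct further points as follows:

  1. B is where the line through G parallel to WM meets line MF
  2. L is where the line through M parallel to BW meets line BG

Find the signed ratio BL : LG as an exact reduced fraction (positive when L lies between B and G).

Assign M = (0, 0), W = (1, 0), G = (0, 1), F = (-3, 3) — the answer is frame-independent, so this choice is without loss of generality.
1. B is where the line through G parallel to WM meets line MF ⇒ B = (-1, 1)
2. L is where the line through M parallel to BW meets line BG ⇒ L = (-2, 1)
L = B + t·(G−B) with t = -1, so BL:LG = t:(1−t) = -1:2

BL:LG = -1/2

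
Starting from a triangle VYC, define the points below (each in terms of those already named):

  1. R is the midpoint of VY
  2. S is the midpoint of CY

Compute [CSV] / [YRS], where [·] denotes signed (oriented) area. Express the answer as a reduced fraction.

Work in coordinates with V = (0, 0), Y = (1, 0), C = (0, 1).
1. R is the midpoint of VY ⇒ R = (1/2, 0)
2. S is the midpoint of CY ⇒ S = (1/2, 1/2)
2·[CSV] = -1/2, 2·[YRS] = -1/4
[CSV]:[YRS] = -1/2:-1/4 = 2

[CSV]:[YRS] = 2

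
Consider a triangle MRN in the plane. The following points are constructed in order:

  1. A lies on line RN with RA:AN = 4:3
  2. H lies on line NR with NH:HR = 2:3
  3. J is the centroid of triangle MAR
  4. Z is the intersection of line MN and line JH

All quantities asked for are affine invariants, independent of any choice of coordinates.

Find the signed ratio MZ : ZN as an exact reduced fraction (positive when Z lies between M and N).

MZ:ZN = -11/7

Assign M = (0, 0), R = (1, 0), N = (0, 1) — the answer is frame-independent, so this choice is without loss of generality.
1. A lies on line RN with RA:AN = 4:3 ⇒ A = (3/7, 4/7)
2. H lies on line NR with NH:HR = 2:3 ⇒ H = (2/5, 3/5)
3. J is the centroid of triangle MAR ⇒ J = (10/21, 4/21)
4. Z is the intersection of line MN and line JH ⇒ Z = (0, 11/4)
Z = M + t·(N−M) with t = 11/4, so MZ:ZN = t:(1−t) = 11/4:-7/4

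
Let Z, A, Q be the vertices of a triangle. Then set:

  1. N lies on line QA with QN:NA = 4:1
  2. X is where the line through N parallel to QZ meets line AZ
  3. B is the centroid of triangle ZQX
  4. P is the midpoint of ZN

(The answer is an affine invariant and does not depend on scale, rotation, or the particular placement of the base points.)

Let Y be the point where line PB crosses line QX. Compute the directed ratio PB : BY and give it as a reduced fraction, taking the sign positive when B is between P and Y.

PB:BY = 1/5

Work in coordinates with Z = (0, 0), A = (1, 0), Q = (0, 1).
1. N lies on line QA with QN:NA = 4:1 ⇒ N = (4/5, 1/5)
2. X is where the line through N parallel to QZ meets line AZ ⇒ X = (4/5, 0)
3. B is the centroid of triangle ZQX ⇒ B = (4/15, 1/3)
4. P is the midpoint of ZN ⇒ P = (2/5, 1/10)
line PB meets QX at Y = (-2/5, 3/2)
B = P + t·(Y−P) with t = 1/6, so PB:BY = 1/6:5/6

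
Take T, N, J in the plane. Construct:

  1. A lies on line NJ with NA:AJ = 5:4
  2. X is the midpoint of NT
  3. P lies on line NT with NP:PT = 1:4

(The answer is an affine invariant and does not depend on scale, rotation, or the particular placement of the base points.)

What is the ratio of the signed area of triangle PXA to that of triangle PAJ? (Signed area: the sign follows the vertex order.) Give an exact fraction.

Choose coordinates T = (0, 0), N = (1, 0), J = (0, 1).
1. A lies on line NJ with NA:AJ = 5:4 ⇒ A = (4/9, 5/9)
2. X is the midpoint of NT ⇒ X = (1/2, 0)
3. P lies on line NT with NP:PT = 1:4 ⇒ P = (4/5, 0)
2·[PXA] = -1/6, 2·[PAJ] = 4/45
[PXA]:[PAJ] = -1/6:4/45 = -15/8

[PXA]:[PAJ] = -15/8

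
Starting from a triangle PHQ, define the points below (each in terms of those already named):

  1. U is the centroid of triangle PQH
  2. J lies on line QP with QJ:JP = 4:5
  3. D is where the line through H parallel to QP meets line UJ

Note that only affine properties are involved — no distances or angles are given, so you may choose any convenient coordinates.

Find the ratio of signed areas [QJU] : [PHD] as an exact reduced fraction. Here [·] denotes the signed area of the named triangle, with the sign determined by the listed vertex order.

[QJU]:[PHD] = -4/3

Set P = (0, 0), H = (1, 0), Q = (0, 1); any affine frame gives the same invariant.
1. U is the centroid of triangle PQH ⇒ U = (1/3, 1/3)
2. J lies on line QP with QJ:JP = 4:5 ⇒ J = (0, 5/9)
3. D is where the line through H parallel to QP meets line UJ ⇒ D = (1, -1/9)
2·[QJU] = 4/27, 2·[PHD] = -1/9
[QJU]:[PHD] = 4/27:-1/9 = -4/3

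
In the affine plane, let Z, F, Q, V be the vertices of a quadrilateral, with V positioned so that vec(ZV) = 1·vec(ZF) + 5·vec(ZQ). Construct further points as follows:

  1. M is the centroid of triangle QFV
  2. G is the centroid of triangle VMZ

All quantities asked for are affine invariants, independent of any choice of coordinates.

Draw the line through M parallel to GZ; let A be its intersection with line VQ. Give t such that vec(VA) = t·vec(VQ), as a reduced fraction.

t = -8

Choose coordinates Z = (0, 0), F = (1, 0), Q = (0, 1), V = (1, 5).
1. M is the centroid of triangle QFV ⇒ M = (2/3, 2)
2. G is the centroid of triangle VMZ ⇒ G = (5/9, 7/3)
through M parallel to GZ: direction (-5/9, -7/3); meets VQ at A = (9, 37)
A = V + t·(Q−V) with t = -8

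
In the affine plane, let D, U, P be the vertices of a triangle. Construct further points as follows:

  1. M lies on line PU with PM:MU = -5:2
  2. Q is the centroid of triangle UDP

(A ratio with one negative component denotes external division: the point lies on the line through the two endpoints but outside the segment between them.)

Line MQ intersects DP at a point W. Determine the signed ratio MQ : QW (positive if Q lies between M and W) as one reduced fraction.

Assign D = (0, 0), U = (1, 0), P = (0, 1) — the answer is frame-independent, so this choice is without loss of generality.
1. M lies on line PU with PM:MU = -5:2 ⇒ M = (5/3, -2/3)
2. Q is the centroid of triangle UDP ⇒ Q = (1/3, 1/3)
line MQ meets DP at W = (0, 7/12)
Q = M + t·(W−M) with t = 4/5, so MQ:QW = 4/5:1/5

MQ:QW = 4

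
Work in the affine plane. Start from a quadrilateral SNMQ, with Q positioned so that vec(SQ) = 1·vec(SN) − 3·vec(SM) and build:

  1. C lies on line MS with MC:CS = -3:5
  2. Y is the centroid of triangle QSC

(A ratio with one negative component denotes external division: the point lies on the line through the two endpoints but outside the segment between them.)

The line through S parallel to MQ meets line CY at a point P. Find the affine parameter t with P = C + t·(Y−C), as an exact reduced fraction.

Assign S = (0, 0), N = (1, 0), M = (0, 1), Q = (1, -3) — the answer is frame-independent, so this choice is without loss of generality.
1. C lies on line MS with MC:CS = -3:5 ⇒ C = (0, 5/2)
2. Y is the centroid of triangle QSC ⇒ Y = (1/3, -1/6)
through S parallel to MQ: direction (1, -4); meets CY at P = (5/8, -5/2)
P = C + t·(Y−C) with t = 15/8

t = 15/8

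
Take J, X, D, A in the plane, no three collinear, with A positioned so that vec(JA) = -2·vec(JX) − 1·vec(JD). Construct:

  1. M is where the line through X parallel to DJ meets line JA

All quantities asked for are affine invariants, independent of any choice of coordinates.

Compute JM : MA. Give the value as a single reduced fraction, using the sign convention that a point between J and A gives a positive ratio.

JM:MA = -1/3

Choose coordinates J = (0, 0), X = (1, 0), D = (0, 1), A = (-2, -1).
1. M is where the line through X parallel to DJ meets line JA ⇒ M = (1, 1/2)
M = J + t·(A−J) with t = -1/2, so JM:MA = t:(1−t) = -1/2:3/2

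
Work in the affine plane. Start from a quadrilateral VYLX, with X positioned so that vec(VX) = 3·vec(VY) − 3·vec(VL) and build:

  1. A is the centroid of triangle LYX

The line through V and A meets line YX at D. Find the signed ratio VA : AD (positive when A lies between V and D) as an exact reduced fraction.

VA:AD = 8

Assign V = (0, 0), Y = (1, 0), L = (0, 1), X = (3, -3) — the answer is frame-independent, so this choice is without loss of generality.
1. A is the centroid of triangle LYX ⇒ A = (4/3, -2/3)
line VA meets YX at D = (3/2, -3/4)
A = V + t·(D−V) with t = 8/9, so VA:AD = 8/9:1/9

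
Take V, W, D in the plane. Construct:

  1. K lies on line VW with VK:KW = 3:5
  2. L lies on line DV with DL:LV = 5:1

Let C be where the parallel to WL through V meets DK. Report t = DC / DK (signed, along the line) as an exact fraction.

Assign V = (0, 0), W = (1, 0), D = (0, 1) — the answer is frame-independent, so this choice is without loss of generality.
1. K lies on line VW with VK:KW = 3:5 ⇒ K = (3/8, 0)
2. L lies on line DV with DL:LV = 5:1 ⇒ L = (0, 1/6)
through V parallel to WL: direction (-1, 1/6); meets DK at C = (2/5, -1/15)
C = D + t·(K−D) with t = 16/15

t = 16/15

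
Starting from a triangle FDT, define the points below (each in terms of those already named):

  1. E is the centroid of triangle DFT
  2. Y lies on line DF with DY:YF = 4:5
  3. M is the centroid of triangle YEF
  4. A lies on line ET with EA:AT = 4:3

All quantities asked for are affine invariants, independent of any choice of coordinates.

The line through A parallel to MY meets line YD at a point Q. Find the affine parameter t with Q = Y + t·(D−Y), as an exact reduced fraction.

Work in coordinates with F = (0, 0), D = (1, 0), T = (0, 1).
1. E is the centroid of triangle DFT ⇒ E = (1/3, 1/3)
2. Y lies on line DF with DY:YF = 4:5 ⇒ Y = (5/9, 0)
3. M is the centroid of triangle YEF ⇒ M = (8/27, 1/9)
4. A lies on line ET with EA:AT = 4:3 ⇒ A = (1/7, 5/7)
through A parallel to MY: direction (7/27, -1/9); meets YD at Q = (38/21, 0)
Q = Y + t·(D−Y) with t = 79/28

t = 79/28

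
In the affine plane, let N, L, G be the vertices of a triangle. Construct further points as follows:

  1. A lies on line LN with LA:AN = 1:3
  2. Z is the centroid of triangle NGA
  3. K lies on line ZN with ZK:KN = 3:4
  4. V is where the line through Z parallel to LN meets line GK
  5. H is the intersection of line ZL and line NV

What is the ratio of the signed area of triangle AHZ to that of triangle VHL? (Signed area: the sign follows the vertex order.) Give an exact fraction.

Set N = (0, 0), L = (1, 0), G = (0, 1); any affine frame gives the same invariant.
1. A lies on line LN with LA:AN = 1:3 ⇒ A = (3/4, 0)
2. Z is the centroid of triangle NGA ⇒ Z = (1/4, 1/3)
3. K lies on line ZN with ZK:KN = 3:4 ⇒ K = (1/7, 4/21)
4. V is where the line through Z parallel to LN meets line GK ⇒ V = (2/17, 1/3)
5. H is the intersection of line ZL and line NV ⇒ H = (8/59, 68/177)
2·[AHZ] = -3/236, 2·[VHL] = -3/59
[AHZ]:[VHL] = -3/236:-3/59 = 1/4

[AHZ]:[VHL] = 1/4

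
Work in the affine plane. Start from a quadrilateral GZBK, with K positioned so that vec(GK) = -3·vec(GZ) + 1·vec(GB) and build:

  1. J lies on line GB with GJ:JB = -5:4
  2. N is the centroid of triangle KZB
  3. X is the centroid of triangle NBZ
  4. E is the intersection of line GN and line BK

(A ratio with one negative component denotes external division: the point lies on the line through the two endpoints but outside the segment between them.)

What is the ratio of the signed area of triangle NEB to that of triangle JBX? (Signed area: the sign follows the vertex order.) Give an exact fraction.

Assign G = (0, 0), Z = (1, 0), B = (0, 1), K = (-3, 1) — the answer is frame-independent, so this choice is without loss of generality.
1. J lies on line GB with GJ:JB = -5:4 ⇒ J = (0, 5)
2. N is the centroid of triangle KZB ⇒ N = (-2/3, 2/3)
3. X is the centroid of triangle NBZ ⇒ X = (1/9, 5/9)
4. E is the intersection of line GN and line BK ⇒ E = (-1, 1)
2·[NEB] = -1/3, 2·[JBX] = 4/9
[NEB]:[JBX] = -1/3:4/9 = -3/4

[NEB]:[JBX] = -3/4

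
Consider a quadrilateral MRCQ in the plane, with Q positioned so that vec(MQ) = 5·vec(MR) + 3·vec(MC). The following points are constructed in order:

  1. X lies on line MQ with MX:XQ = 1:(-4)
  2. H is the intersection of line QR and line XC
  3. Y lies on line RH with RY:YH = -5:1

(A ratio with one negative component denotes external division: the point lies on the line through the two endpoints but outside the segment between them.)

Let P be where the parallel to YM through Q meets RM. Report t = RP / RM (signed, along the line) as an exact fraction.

t = -36/55

Assign M = (0, 0), R = (1, 0), C = (0, 1), Q = (5, 3) — the answer is frame-independent, so this choice is without loss of generality.
1. X lies on line MQ with MX:XQ = 1:(-4) ⇒ X = (-5/3, -1)
2. H is the intersection of line QR and line XC ⇒ H = (-35/9, -11/3)
3. Y lies on line RH with RY:YH = -5:1 ⇒ Y = (-46/9, -55/12)
through Q parallel to YM: direction (46/9, 55/12); meets RM at P = (91/55, 0)
P = R + t·(M−R) with t = -36/55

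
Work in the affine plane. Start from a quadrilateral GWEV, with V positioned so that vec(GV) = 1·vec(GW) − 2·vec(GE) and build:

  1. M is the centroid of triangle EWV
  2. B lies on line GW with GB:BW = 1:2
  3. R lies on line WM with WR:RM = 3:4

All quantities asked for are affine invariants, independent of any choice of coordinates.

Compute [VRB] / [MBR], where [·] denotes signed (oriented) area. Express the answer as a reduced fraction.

Choose coordinates G = (0, 0), W = (1, 0), E = (0, 1), V = (1, -2).
1. M is the centroid of triangle EWV ⇒ M = (2/3, -1/3)
2. B lies on line GW with GB:BW = 1:2 ⇒ B = (1/3, 0)
3. R lies on line WM with WR:RM = 3:4 ⇒ R = (6/7, -1/7)
2·[VRB] = 20/21, 2·[MBR] = -8/63
[VRB]:[MBR] = 20/21:-8/63 = -15/2

[VRB]:[MBR] = -15/2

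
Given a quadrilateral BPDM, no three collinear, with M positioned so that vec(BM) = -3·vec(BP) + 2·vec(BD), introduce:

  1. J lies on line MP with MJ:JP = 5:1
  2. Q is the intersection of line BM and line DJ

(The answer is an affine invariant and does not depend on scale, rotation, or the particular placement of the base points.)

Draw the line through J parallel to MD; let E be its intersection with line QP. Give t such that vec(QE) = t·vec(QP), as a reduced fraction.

t = 25/21

Set B = (0, 0), P = (1, 0), D = (0, 1), M = (-3, 2); any affine frame gives the same invariant.
1. J lies on line MP with MJ:JP = 5:1 ⇒ J = (1/3, 1/3)
2. Q is the intersection of line BM and line DJ ⇒ Q = (3/4, -1/2)
through J parallel to MD: direction (3, -1); meets QP at E = (22/21, 2/21)
E = Q + t·(P−Q) with t = 25/21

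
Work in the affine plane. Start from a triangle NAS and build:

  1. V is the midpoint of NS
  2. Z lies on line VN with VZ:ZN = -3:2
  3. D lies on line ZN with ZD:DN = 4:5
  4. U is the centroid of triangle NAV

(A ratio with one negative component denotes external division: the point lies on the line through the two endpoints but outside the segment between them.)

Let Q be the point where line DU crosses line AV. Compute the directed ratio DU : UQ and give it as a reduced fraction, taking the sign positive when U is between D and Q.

DU:UQ = 16/3

Work in coordinates with N = (0, 0), A = (1, 0), S = (0, 1).
1. V is the midpoint of NS ⇒ V = (0, 1/2)
2. Z lies on line VN with VZ:ZN = -3:2 ⇒ Z = (0, -1)
3. D lies on line ZN with ZD:DN = 4:5 ⇒ D = (0, -5/9)
4. U is the centroid of triangle NAV ⇒ U = (1/3, 1/6)
line DU meets AV at Q = (19/48, 29/96)
U = D + t·(Q−D) with t = 16/19, so DU:UQ = 16/19:3/19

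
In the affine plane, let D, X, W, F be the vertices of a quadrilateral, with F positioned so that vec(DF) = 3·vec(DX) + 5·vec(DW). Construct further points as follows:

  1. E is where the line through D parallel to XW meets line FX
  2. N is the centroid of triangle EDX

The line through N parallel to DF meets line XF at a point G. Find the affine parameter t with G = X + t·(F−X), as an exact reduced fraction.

t = 2/7

Work in coordinates with D = (0, 0), X = (1, 0), W = (0, 1), F = (3, 5).
1. E is where the line through D parallel to XW meets line FX ⇒ E = (5/7, -5/7)
2. N is the centroid of triangle EDX ⇒ N = (4/7, -5/21)
through N parallel to DF: direction (3, 5); meets XF at G = (11/7, 10/7)
G = X + t·(F−X) with t = 2/7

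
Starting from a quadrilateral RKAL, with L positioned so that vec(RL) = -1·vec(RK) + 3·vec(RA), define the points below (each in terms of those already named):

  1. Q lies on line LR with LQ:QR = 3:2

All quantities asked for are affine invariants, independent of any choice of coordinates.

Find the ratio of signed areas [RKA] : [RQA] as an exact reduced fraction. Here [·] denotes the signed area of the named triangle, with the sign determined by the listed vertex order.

[RKA]:[RQA] = -5/2

Work in coordinates with R = (0, 0), K = (1, 0), A = (0, 1), L = (-1, 3).
1. Q lies on line LR with LQ:QR = 3:2 ⇒ Q = (-2/5, 6/5)
2·[RKA] = 1, 2·[RQA] = -2/5
[RKA]:[RQA] = 1:-2/5 = -5/2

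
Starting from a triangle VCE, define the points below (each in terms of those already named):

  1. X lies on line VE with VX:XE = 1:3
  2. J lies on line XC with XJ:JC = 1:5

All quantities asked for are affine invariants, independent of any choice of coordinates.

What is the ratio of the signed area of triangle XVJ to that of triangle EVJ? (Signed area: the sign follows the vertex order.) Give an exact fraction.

[XVJ]:[EVJ] = 1/4

Choose coordinates V = (0, 0), C = (1, 0), E = (0, 1).
1. X lies on line VE with VX:XE = 1:3 ⇒ X = (0, 1/4)
2. J lies on line XC with XJ:JC = 1:5 ⇒ J = (1/6, 5/24)
2·[XVJ] = 1/24, 2·[EVJ] = 1/6
[XVJ]:[EVJ] = 1/24:1/6 = 1/4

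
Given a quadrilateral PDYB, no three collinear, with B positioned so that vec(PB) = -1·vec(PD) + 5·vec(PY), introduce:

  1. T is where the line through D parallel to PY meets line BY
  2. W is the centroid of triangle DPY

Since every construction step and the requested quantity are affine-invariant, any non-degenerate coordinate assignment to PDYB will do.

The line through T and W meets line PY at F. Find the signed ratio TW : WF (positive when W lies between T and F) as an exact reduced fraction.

Work in coordinates with P = (0, 0), D = (1, 0), Y = (0, 1), B = (-1, 5).
1. T is where the line through D parallel to PY meets line BY ⇒ T = (1, -3)
2. W is the centroid of triangle DPY ⇒ W = (1/3, 1/3)
line TW meets PY at F = (0, 2)
W = T + t·(F−T) with t = 2/3, so TW:WF = 2/3:1/3

TW:WF = 2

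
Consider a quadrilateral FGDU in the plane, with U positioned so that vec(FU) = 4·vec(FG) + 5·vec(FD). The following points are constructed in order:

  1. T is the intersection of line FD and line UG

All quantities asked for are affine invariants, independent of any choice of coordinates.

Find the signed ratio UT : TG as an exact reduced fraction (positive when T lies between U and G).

UT:TG = -4

Set F = (0, 0), G = (1, 0), D = (0, 1), U = (4, 5); any affine frame gives the same invariant.
1. T is the intersection of line FD and line UG ⇒ T = (0, -5/3)
T = U + t·(G−U) with t = 4/3, so UT:TG = t:(1−t) = 4/3:-1/3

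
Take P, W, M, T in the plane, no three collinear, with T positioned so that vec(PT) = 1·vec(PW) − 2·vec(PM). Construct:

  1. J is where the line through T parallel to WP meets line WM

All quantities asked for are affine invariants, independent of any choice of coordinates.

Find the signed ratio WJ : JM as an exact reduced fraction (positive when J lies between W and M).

WJ:JM = -2/3

Work in coordinates with P = (0, 0), W = (1, 0), M = (0, 1), T = (1, -2).
1. J is where the line through T parallel to WP meets line WM ⇒ J = (3, -2)
J = W + t·(M−W) with t = -2, so WJ:JM = t:(1−t) = -2:3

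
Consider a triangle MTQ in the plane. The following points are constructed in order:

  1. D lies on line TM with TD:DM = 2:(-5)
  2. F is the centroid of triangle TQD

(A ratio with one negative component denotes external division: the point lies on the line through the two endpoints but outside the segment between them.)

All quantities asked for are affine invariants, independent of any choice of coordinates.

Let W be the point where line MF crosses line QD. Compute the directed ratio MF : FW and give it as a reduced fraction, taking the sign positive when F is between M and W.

MF:FW = 13/2

Assign M = (0, 0), T = (1, 0), Q = (0, 1) — the answer is frame-independent, so this choice is without loss of generality.
1. D lies on line TM with TD:DM = 2:(-5) ⇒ D = (5/3, 0)
2. F is the centroid of triangle TQD ⇒ F = (8/9, 1/3)
line MF meets QD at W = (40/39, 5/13)
F = M + t·(W−M) with t = 13/15, so MF:FW = 13/15:2/15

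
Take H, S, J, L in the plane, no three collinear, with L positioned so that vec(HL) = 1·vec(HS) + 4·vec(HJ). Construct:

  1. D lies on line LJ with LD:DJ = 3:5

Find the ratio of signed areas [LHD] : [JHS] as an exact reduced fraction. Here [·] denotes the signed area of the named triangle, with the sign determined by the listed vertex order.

Set H = (0, 0), S = (1, 0), J = (0, 1), L = (1, 4); any affine frame gives the same invariant.
1. D lies on line LJ with LD:DJ = 3:5 ⇒ D = (5/8, 23/8)
2·[LHD] = -3/8, 2·[JHS] = 1
[LHD]:[JHS] = -3/8:1 = -3/8

[LHD]:[JHS] = -3/8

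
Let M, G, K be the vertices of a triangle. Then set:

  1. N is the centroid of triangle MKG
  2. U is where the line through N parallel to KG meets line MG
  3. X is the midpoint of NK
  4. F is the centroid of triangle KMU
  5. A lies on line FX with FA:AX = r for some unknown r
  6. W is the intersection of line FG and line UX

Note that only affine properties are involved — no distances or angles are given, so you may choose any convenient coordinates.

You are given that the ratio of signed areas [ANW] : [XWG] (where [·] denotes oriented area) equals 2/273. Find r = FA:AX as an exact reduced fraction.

r = 2/5

Set M = (0, 0), G = (1, 0), K = (0, 1); any affine frame gives the same invariant.
1. N is the centroid of triangle MKG ⇒ N = (1/3, 1/3)
2. U is where the line through N parallel to KG meets line MG ⇒ U = (2/3, 0)
3. X is the midpoint of NK ⇒ X = (1/6, 2/3)
4. F is the centroid of triangle KMU ⇒ F = (2/9, 1/3)
5. With FA:AX = r, write λ = r/(r+1) so A = F + λ·(X−F); A is affine-linear in λ
6. W is the intersection of line FG and line UX ⇒ W = (29/57, 4/19)
Every point depending on A is an affine combination of A and λ-independent points, so each such coordinate is linear in λ; the λ² term in each signed area is a multiple of (X−F)×(X−F) = 0, so 2·[ANW] and 2·[XWG] are each linear in λ. Evaluating at λ=0 and λ=1:
  2·[ANW] = 53/1026·λ − 7/513,   2·[XWG] = 26/171
So [ANW]:[XWG] = (53/1026·λ − 7/513) / (26/171). Setting this equal to 2/273:
  53/1026·λ − 7/513 = 2/273·(26/171)  ⇒  λ = 2/7
Then r = λ/(1−λ) = (2/7)/(5/7) = 2/5. Check: with r = 2/5, A = (13/63, 3/7) and [ANW]:[XWG] = 2/273 as required.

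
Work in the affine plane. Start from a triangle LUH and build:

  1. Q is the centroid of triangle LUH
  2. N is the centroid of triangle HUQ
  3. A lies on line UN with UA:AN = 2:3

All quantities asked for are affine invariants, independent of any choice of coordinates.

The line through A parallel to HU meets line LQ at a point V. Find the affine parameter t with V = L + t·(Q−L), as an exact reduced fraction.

Choose coordinates L = (0, 0), U = (1, 0), H = (0, 1).
1. Q is the centroid of triangle LUH ⇒ Q = (1/3, 1/3)
2. N is the centroid of triangle HUQ ⇒ N = (4/9, 4/9)
3. A lies on line UN with UA:AN = 2:3 ⇒ A = (7/9, 8/45)
through A parallel to HU: direction (1, -1); meets LQ at V = (43/90, 43/90)
V = L + t·(Q−L) with t = 43/30

t = 43/30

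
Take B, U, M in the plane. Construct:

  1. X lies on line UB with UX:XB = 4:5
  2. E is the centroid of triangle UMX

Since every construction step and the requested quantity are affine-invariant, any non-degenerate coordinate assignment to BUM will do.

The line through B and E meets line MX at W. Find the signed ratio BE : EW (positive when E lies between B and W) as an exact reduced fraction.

BE:EW = -19/4

Choose coordinates B = (0, 0), U = (1, 0), M = (0, 1).
1. X lies on line UB with UX:XB = 4:5 ⇒ X = (5/9, 0)
2. E is the centroid of triangle UMX ⇒ E = (14/27, 1/3)
line BE meets MX at W = (70/171, 5/19)
E = B + t·(W−B) with t = 19/15, so BE:EW = 19/15:-4/15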